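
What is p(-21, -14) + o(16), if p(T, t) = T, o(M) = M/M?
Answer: -20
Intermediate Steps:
o(M) = 1
p(-21, -14) + o(16) = -21 + 1 = -20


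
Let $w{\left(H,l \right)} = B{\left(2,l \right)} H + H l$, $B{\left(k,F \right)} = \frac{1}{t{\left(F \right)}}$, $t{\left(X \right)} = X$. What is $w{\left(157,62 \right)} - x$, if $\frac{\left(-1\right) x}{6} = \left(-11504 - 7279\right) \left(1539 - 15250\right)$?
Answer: $\frac{95803144901}{62} \approx 1.5452 \cdot 10^{9}$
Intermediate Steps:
$x = -1545202278$ ($x = - 6 \left(-11504 - 7279\right) \left(1539 - 15250\right) = - 6 \left(\left(-18783\right) \left(-13711\right)\right) = \left(-6\right) 257533713 = -1545202278$)
$B{\left(k,F \right)} = \frac{1}{F}$
$w{\left(H,l \right)} = H l + \frac{H}{l}$ ($w{\left(H,l \right)} = \frac{H}{l} + H l = H l + \frac{H}{l}$)
$w{\left(157,62 \right)} - x = \left(157 \cdot 62 + \frac{157}{62}\right) - -1545202278 = \left(9734 + 157 \cdot \frac{1}{62}\right) + 1545202278 = \left(9734 + \frac{157}{62}\right) + 1545202278 = \frac{603665}{62} + 1545202278 = \frac{95803144901}{62}$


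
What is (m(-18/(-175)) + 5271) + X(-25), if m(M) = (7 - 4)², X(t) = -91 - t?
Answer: 5214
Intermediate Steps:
m(M) = 9 (m(M) = 3² = 9)
(m(-18/(-175)) + 5271) + X(-25) = (9 + 5271) + (-91 - 1*(-25)) = 5280 + (-91 + 25) = 5280 - 66 = 5214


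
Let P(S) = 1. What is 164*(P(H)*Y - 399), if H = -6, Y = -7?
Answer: -66584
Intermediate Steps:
164*(P(H)*Y - 399) = 164*(1*(-7) - 399) = 164*(-7 - 399) = 164*(-406) = -66584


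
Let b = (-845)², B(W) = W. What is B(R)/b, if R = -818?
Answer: -818/714025 ≈ -0.0011456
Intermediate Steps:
b = 714025
B(R)/b = -818/714025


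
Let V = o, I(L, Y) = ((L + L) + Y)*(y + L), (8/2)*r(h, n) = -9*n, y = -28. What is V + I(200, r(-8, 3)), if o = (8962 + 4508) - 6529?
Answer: 74580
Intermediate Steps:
r(h, n) = -9*n/4 (r(h, n) = (-9*n)/4 = -9*n/4)
I(L, Y) = (-28 + L)*(Y + 2*L) (I(L, Y) = ((L + L) + Y)*(-28 + L) = (2*L + Y)*(-28 + L) = (Y + 2*L)*(-28 + L) = (-28 + L)*(Y + 2*L))
o = 6941 (o = 13470 - 6529 = 6941)
V = 6941
V + I(200, r(-8, 3)) = 6941 + (-56*200 - (-63)*3 + 2*200**2 + 200*(-9/4*3)) = 6941 + (-11200 - 28*(-27/4) + 2*40000 + 200*(-27/4)) = 6941 + (-11200 + 189 + 80000 - 1350) = 6941 + 67639 = 74580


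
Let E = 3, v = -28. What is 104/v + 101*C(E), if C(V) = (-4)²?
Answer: 11286/7 ≈ 1612.3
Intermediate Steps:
C(V) = 16
104/v + 101*C(E) = 104/(-28) + 101*16 = 104*(-1/28) + 1616 = -26/7 + 1616 = 11286/7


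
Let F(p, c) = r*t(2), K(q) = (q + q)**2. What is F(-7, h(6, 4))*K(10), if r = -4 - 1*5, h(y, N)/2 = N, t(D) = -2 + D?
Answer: 0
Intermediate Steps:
h(y, N) = 2*N
K(q) = 4*q**2 (K(q) = (2*q)**2 = 4*q**2)
r = -9 (r = -4 - 5 = -9)
F(p, c) = 0 (F(p, c) = -9*(-2 + 2) = -9*0 = 0)
F(-7, h(6, 4))*K(10) = 0*(4*10**2) = 0*(4*100) = 0*400 = 0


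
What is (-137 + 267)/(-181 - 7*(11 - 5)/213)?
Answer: -1846/2573 ≈ -0.71745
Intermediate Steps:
(-137 + 267)/(-181 - 7*(11 - 5)/213) = 130/(-181 - 7*6*(1/213)) = 130/(-181 - 42*1/213) = 130/(-181 - 14/71) = 130/(-12865/71) = 130*(-71/12865) = -1846/2573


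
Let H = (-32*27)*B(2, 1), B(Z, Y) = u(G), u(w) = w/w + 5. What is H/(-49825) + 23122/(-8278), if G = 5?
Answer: -554570249/206225675 ≈ -2.6891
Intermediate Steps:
u(w) = 6 (u(w) = 1 + 5 = 6)
B(Z, Y) = 6
H = -5184 (H = -32*27*6 = -864*6 = -5184)
H/(-49825) + 23122/(-8278) = -5184/(-49825) + 23122/(-8278) = -5184*(-1/49825) + 23122*(-1/8278) = 5184/49825 - 11561/4139 = -554570249/206225675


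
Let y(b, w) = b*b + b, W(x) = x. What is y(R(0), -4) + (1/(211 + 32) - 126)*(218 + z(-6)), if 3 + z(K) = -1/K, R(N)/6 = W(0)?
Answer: -39526547/1458 ≈ -27110.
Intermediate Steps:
R(N) = 0 (R(N) = 6*0 = 0)
z(K) = -3 - 1/K
y(b, w) = b + b**2 (y(b, w) = b**2 + b = b + b**2)
y(R(0), -4) + (1/(211 + 32) - 126)*(218 + z(-6)) = 0*(1 + 0) + (1/(211 + 32) - 126)*(218 + (-3 - 1/(-6))) = 0*1 + (1/243 - 126)*(218 + (-3 - 1*(-1/6))) = 0 + (1/243 - 126)*(218 + (-3 + 1/6)) = 0 - 30617*(218 - 17/6)/243 = 0 - 30617/243*1291/6 = 0 - 39526547/1458 = -39526547/1458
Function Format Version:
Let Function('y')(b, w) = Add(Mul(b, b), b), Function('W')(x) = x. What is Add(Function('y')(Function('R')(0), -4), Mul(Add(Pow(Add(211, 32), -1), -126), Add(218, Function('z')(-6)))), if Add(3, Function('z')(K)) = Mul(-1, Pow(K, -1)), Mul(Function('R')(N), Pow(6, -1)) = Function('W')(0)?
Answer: Rational(-39526547, 1458) ≈ -27110.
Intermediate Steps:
Function('R')(N) = 0 (Function('R')(N) = Mul(6, 0) = 0)
Function('z')(K) = Add(-3, Mul(-1, Pow(K, -1)))
Function('y')(b, w) = Add(b, Pow(b, 2)) (Function('y')(b, w) = Add(Pow(b, 2), b) = Add(b, Pow(b, 2)))
Add(Function('y')(Function('R')(0), -4), Mul(Add(Pow(Add(211, 32), -1), -126), Add(218, Function('z')(-6)))) = Add(Mul(0, Add(1, 0)), Mul(Add(Pow(Add(211, 32), -1), -126), Add(218, Add(-3, Mul(-1, Pow(-6, -1)))))) = Add(Mul(0, 1), Mul(Add(Pow(243, -1), -126), Add(218, Add(-3, Mul(-1, Rational(-1, 6)))))) = Add(0, Mul(Add(Rational(1, 243), -126), Add(218, Add(-3, Rational(1, 6))))) = Add(0, Mul(Rational(-30617, 243), Add(218, Rational(-17, 6)))) = Add(0, Mul(Rational(-30617, 243), Rational(1291, 6))) = Add(0, Rational(-39526547, 1458)) = Rational(-39526547, 1458)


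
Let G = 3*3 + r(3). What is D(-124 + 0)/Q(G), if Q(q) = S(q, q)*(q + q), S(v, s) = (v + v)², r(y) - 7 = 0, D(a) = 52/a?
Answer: -13/1015808 ≈ -1.2798e-5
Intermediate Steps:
r(y) = 7 (r(y) = 7 + 0 = 7)
G = 16 (G = 3*3 + 7 = 9 + 7 = 16)
S(v, s) = 4*v² (S(v, s) = (2*v)² = 4*v²)
Q(q) = 8*q³ (Q(q) = (4*q²)*(q + q) = (4*q²)*(2*q) = 8*q³)
D(-124 + 0)/Q(G) = (52/(-124 + 0))/((8*16³)) = (52/(-124))/((8*4096)) = (52*(-1/124))/32768 = -13/31*1/32768 = -13/1015808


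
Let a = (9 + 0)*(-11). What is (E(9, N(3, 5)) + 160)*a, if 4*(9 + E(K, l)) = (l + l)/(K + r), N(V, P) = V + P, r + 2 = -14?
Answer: -104247/7 ≈ -14892.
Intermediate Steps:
a = -99 (a = 9*(-11) = -99)
r = -16 (r = -2 - 14 = -16)
N(V, P) = P + V
E(K, l) = -9 + l/(2*(-16 + K)) (E(K, l) = -9 + ((l + l)/(K - 16))/4 = -9 + ((2*l)/(-16 + K))/4 = -9 + (2*l/(-16 + K))/4 = -9 + l/(2*(-16 + K)))
(E(9, N(3, 5)) + 160)*a = ((288 + (5 + 3) - 18*9)/(2*(-16 + 9)) + 160)*(-99) = ((½)*(288 + 8 - 162)/(-7) + 160)*(-99) = ((½)*(-⅐)*134 + 160)*(-99) = (-67/7 + 160)*(-99) = (1053/7)*(-99) = -104247/7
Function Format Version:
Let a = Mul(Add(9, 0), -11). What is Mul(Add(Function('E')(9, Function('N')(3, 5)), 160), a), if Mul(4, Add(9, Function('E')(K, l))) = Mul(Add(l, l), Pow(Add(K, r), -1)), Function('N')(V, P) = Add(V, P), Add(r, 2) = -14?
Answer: Rational(-104247, 7) ≈ -14892.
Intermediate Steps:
a = -99 (a = Mul(9, -11) = -99)
r = -16 (r = Add(-2, -14) = -16)
Function('N')(V, P) = Add(P, V)
Function('E')(K, l) = Add(-9, Mul(Rational(1, 2), l, Pow(Add(-16, K), -1))) (Function('E')(K, l) = Add(-9, Mul(Rational(1, 4), Mul(Add(l, l), Pow(Add(K, -16), -1)))) = Add(-9, Mul(Rational(1, 4), Mul(Mul(2, l), Pow(Add(-16, K), -1)))) = Add(-9, Mul(Rational(1, 4), Mul(2, l, Pow(Add(-16, K), -1)))) = Add(-9, Mul(Rational(1, 2), l, Pow(Add(-16, K), -1))))
Mul(Add(Function('E')(9, Function('N')(3, 5)), 160), a) = Mul(Add(Mul(Rational(1, 2), Pow(Add(-16, 9), -1), Add(288, Add(5, 3), Mul(-18, 9))), 160), -99) = Mul(Add(Mul(Rational(1, 2), Pow(-7, -1), Add(288, 8, -162)), 160), -99) = Mul(Add(Mul(Rational(1, 2), Rational(-1, 7), 134), 160), -99) = Mul(Add(Rational(-67, 7), 160), -99) = Mul(Rational(1053, 7), -99) = Rational(-104247, 7)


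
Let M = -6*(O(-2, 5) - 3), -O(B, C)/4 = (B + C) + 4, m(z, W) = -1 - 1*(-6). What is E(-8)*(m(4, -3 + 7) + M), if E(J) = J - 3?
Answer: -2101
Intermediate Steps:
E(J) = -3 + J
m(z, W) = 5 (m(z, W) = -1 + 6 = 5)
O(B, C) = -16 - 4*B - 4*C (O(B, C) = -4*((B + C) + 4) = -4*(4 + B + C) = -16 - 4*B - 4*C)
M = 186 (M = -6*((-16 - 4*(-2) - 4*5) - 3) = -6*((-16 + 8 - 20) - 3) = -6*(-28 - 3) = -6*(-31) = 186)
E(-8)*(m(4, -3 + 7) + M) = (-3 - 8)*(5 + 186) = -11*191 = -2101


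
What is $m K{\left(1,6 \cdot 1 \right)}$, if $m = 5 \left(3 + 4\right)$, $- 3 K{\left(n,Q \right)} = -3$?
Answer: $35$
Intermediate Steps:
$K{\left(n,Q \right)} = 1$ ($K{\left(n,Q \right)} = \left(- \frac{1}{3}\right) \left(-3\right) = 1$)
$m = 35$ ($m = 5 \cdot 7 = 35$)
$m K{\left(1,6 \cdot 1 \right)} = 35 \cdot 1 = 35$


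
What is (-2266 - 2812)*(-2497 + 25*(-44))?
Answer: 18265566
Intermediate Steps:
(-2266 - 2812)*(-2497 + 25*(-44)) = -5078*(-2497 - 1100) = -5078*(-3597) = 18265566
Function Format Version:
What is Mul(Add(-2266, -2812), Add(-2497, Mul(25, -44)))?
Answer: 18265566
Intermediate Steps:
Mul(Add(-2266, -2812), Add(-2497, Mul(25, -44))) = Mul(-5078, Add(-2497, -1100)) = Mul(-5078, -3597) = 18265566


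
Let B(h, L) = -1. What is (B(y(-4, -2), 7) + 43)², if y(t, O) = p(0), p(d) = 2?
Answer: 1764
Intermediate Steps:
y(t, O) = 2
(B(y(-4, -2), 7) + 43)² = (-1 + 43)² = 42² = 1764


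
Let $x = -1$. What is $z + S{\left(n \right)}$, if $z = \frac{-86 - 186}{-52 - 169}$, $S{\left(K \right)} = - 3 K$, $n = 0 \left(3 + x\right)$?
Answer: $\frac{16}{13} \approx 1.2308$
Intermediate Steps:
$n = 0$ ($n = 0 \left(3 - 1\right) = 0 \cdot 2 = 0$)
$z = \frac{16}{13}$ ($z = - \frac{272}{-221} = \left(-272\right) \left(- \frac{1}{221}\right) = \frac{16}{13} \approx 1.2308$)
$z + S{\left(n \right)} = \frac{16}{13} - 0 = \frac{16}{13} + 0 = \frac{16}{13}$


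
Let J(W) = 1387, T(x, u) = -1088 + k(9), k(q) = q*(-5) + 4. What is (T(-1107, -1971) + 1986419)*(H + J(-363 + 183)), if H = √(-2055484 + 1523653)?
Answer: 2753597230 + 1985290*I*√531831 ≈ 2.7536e+9 + 1.4478e+9*I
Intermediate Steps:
k(q) = 4 - 5*q (k(q) = -5*q + 4 = 4 - 5*q)
T(x, u) = -1129 (T(x, u) = -1088 + (4 - 5*9) = -1088 + (4 - 45) = -1088 - 41 = -1129)
H = I*√531831 (H = √(-531831) = I*√531831 ≈ 729.27*I)
(T(-1107, -1971) + 1986419)*(H + J(-363 + 183)) = (-1129 + 1986419)*(I*√531831 + 1387) = 1985290*(1387 + I*√531831) = 2753597230 + 1985290*I*√531831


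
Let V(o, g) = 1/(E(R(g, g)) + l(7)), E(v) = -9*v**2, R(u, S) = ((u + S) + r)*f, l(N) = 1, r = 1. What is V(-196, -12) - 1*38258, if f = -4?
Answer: -2914303151/76175 ≈ -38258.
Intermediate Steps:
R(u, S) = -4 - 4*S - 4*u (R(u, S) = ((u + S) + 1)*(-4) = ((S + u) + 1)*(-4) = (1 + S + u)*(-4) = -4 - 4*S - 4*u)
V(o, g) = 1/(1 - 9*(-4 - 8*g)**2) (V(o, g) = 1/(-9*(-4 - 4*g - 4*g)**2 + 1) = 1/(-9*(-4 - 8*g)**2 + 1) = 1/(1 - 9*(-4 - 8*g)**2))
V(-196, -12) - 1*38258 = -1/(143 + 576*(-12) + 576*(-12)**2) - 1*38258 = -1/(143 - 6912 + 576*144) - 38258 = -1/(143 - 6912 + 82944) - 38258 = -1/76175 - 38258 = -2914303151/76175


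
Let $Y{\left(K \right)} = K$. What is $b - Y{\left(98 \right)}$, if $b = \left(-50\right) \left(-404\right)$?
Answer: $20102$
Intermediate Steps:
$b = 20200$
$b - Y{\left(98 \right)} = 20200 - 98 = 20102$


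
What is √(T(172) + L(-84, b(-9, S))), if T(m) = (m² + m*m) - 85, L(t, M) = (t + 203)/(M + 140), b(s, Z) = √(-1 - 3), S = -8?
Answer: √(33590113968 - 6902*I)/754 ≈ 243.07 - 2.4973e-5*I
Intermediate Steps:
b(s, Z) = 2*I (b(s, Z) = √(-4) = 2*I)
L(t, M) = (203 + t)/(140 + M)
T(m) = -85 + 2*m² (T(m) = (m² + m²) - 85 = 2*m² - 85 = -85 + 2*m²)
√(T(172) + L(-84, b(-9, S))) = √((-85 + 2*172²) + (203 - 84)/(140 + 2*I)) = √((-85 + 2*29584) + ((140 - 2*I)/19604)*119) = √((-85 + 59168) + 119*(140 - 2*I)/19604) = √(59083 + 119*(140 - 2*I)/19604)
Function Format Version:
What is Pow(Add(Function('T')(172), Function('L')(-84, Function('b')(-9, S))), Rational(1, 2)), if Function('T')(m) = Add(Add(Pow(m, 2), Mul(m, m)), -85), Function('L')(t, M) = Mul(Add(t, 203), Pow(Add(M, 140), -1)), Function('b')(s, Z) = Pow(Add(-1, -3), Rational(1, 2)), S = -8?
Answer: Mul(Rational(1, 754), Pow(Add(33590113968, Mul(-6902, I)), Rational(1, 2))) ≈ Add(243.07, Mul(-2.4973e-5, I))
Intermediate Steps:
Function('b')(s, Z) = Mul(2, I) (Function('b')(s, Z) = Pow(-4, Rational(1, 2)) = Mul(2, I))
Function('L')(t, M) = Mul(Pow(Add(140, M), -1), Add(203, t)) (Function('L')(t, M) = Mul(Add(203, t), Pow(Add(140, M), -1)) = Mul(Pow(Add(140, M), -1), Add(203, t)))
Function('T')(m) = Add(-85, Mul(2, Pow(m, 2))) (Function('T')(m) = Add(Add(Pow(m, 2), Pow(m, 2)), -85) = Add(Mul(2, Pow(m, 2)), -85) = Add(-85, Mul(2, Pow(m, 2))))
Pow(Add(Function('T')(172), Function('L')(-84, Function('b')(-9, S))), Rational(1, 2)) = Pow(Add(Add(-85, Mul(2, Pow(172, 2))), Mul(Pow(Add(140, Mul(2, I)), -1), Add(203, -84))), Rational(1, 2)) = Pow(Add(Add(-85, Mul(2, 29584)), Mul(Mul(Rational(1, 19604), Add(140, Mul(-2, I))), 119)), Rational(1, 2)) = Pow(Add(Add(-85, 59168), Mul(Rational(119, 19604), Add(140, Mul(-2, I)))), Rational(1, 2)) = Pow(Add(59083, Mul(Rational(119, 19604), Add(140, Mul(-2, I)))), Rational(1, 2))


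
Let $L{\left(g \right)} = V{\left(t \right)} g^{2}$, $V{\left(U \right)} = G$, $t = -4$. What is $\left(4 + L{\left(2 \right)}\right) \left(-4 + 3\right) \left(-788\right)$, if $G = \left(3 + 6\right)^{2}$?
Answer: $258464$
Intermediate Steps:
$G = 81$ ($G = 9^{2} = 81$)
$V{\left(U \right)} = 81$
$L{\left(g \right)} = 81 g^{2}$
$\left(4 + L{\left(2 \right)}\right) \left(-4 + 3\right) \left(-788\right) = \left(4 + 81 \cdot 2^{2}\right) \left(-4 + 3\right) \left(-788\right) = \left(4 + 81 \cdot 4\right) \left(-1\right) \left(-788\right) = \left(4 + 324\right) \left(-1\right) \left(-788\right) = 328 \left(-1\right) \left(-788\right) = \left(-328\right) \left(-788\right) = 258464$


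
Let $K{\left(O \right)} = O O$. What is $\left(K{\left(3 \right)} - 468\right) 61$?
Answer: $-27999$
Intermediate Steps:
$K{\left(O \right)} = O^{2}$
$\left(K{\left(3 \right)} - 468\right) 61 = \left(3^{2} - 468\right) 61 = \left(9 - 468\right) 61 = \left(-459\right) 61 = -27999$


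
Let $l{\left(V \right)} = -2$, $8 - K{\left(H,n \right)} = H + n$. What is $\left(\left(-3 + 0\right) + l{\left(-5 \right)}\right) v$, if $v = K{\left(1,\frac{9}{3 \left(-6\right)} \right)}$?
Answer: $- \frac{75}{2} \approx -37.5$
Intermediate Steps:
$K{\left(H,n \right)} = 8 - H - n$ ($K{\left(H,n \right)} = 8 - \left(H + n\right) = 8 - H - n$)
$v = \frac{15}{2}$ ($v = 8 - 1 - \frac{9}{3 \left(-6\right)} = 8 - 1 - \frac{9}{-18} = 8 - 1 - 9 \left(- \frac{1}{18}\right) = 8 - 1 - - \frac{1}{2} = 8 - 1 + \frac{1}{2} = \frac{15}{2} \approx 7.5$)
$\left(\left(-3 + 0\right) + l{\left(-5 \right)}\right) v = \left(\left(-3 + 0\right) - 2\right) \frac{15}{2} = \left(-3 - 2\right) \frac{15}{2} = \left(-5\right) \frac{15}{2} = - \frac{75}{2}$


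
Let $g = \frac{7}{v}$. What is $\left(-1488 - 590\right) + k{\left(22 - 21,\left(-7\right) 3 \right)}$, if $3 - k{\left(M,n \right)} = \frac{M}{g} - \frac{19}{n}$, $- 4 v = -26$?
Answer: $- \frac{12461}{6} \approx -2076.8$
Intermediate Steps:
$v = \frac{13}{2}$ ($v = \left(- \frac{1}{4}\right) \left(-26\right) = \frac{13}{2} \approx 6.5$)
$g = \frac{14}{13}$ ($g = \frac{7}{\frac{13}{2}} = 7 \cdot \frac{2}{13} = \frac{14}{13} \approx 1.0769$)
$k{\left(M,n \right)} = 3 + \frac{19}{n} - \frac{13 M}{14}$ ($k{\left(M,n \right)} = 3 - \left(\frac{M}{\frac{14}{13}} - \frac{19}{n}\right) = 3 - \left(M \frac{13}{14} - \frac{19}{n}\right) = 3 - \left(\frac{13 M}{14} - \frac{19}{n}\right) = 3 - \left(- \frac{19}{n} + \frac{13 M}{14}\right) = 3 + \frac{19}{n} - \frac{13 M}{14}$)
$\left(-1488 - 590\right) + k{\left(22 - 21,\left(-7\right) 3 \right)} = \left(-1488 - 590\right) + \left(3 + \frac{19}{\left(-7\right) 3} - \frac{13 \left(22 - 21\right)}{14}\right) = -2078 + \left(3 + \frac{19}{-21} - \frac{13 \left(22 - 21\right)}{14}\right) = -2078 + \left(3 + 19 \left(- \frac{1}{21}\right) - \frac{13}{14}\right) = -2078 - - \frac{7}{6} = -2078 + \frac{7}{6} = - \frac{12461}{6}$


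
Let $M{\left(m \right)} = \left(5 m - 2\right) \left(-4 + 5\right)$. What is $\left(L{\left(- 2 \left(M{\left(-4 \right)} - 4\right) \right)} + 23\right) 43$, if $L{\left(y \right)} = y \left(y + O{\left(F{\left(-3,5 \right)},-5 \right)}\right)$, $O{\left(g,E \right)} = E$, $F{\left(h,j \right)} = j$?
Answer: $106081$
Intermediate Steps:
$M{\left(m \right)} = -2 + 5 m$ ($M{\left(m \right)} = \left(-2 + 5 m\right) 1 = -2 + 5 m$)
$L{\left(y \right)} = y \left(-5 + y\right)$ ($L{\left(y \right)} = y \left(y - 5\right) = y \left(-5 + y\right)$)
$\left(L{\left(- 2 \left(M{\left(-4 \right)} - 4\right) \right)} + 23\right) 43 = \left(- 2 \left(\left(-2 + 5 \left(-4\right)\right) - 4\right) \left(-5 - 2 \left(\left(-2 + 5 \left(-4\right)\right) - 4\right)\right) + 23\right) 43 = \left(- 2 \left(\left(-2 - 20\right) - 4\right) \left(-5 - 2 \left(\left(-2 - 20\right) - 4\right)\right) + 23\right) 43 = \left(- 2 \left(-22 - 4\right) \left(-5 - 2 \left(-22 - 4\right)\right) + 23\right) 43 = \left(\left(-2\right) \left(-26\right) \left(-5 - -52\right) + 23\right) 43 = \left(52 \left(-5 + 52\right) + 23\right) 43 = \left(52 \cdot 47 + 23\right) 43 = \left(2444 + 23\right) 43 = 2467 \cdot 43 = 106081$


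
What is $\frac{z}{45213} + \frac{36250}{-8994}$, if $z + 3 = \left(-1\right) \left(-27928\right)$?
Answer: $- \frac{231302300}{67774287} \approx -3.4128$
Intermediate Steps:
$z = 27925$ ($z = -3 - -27928 = -3 + 27928 = 27925$)
$\frac{z}{45213} + \frac{36250}{-8994} = \frac{27925}{45213} + \frac{36250}{-8994} = 27925 \cdot \frac{1}{45213} + 36250 \left(- \frac{1}{8994}\right) = \frac{27925}{45213} - \frac{18125}{4497} = - \frac{231302300}{67774287}$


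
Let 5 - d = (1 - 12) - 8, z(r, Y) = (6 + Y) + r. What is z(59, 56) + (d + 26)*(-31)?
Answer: -1429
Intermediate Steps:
z(r, Y) = 6 + Y + r
d = 24 (d = 5 - ((1 - 12) - 8) = 5 - (-11 - 8) = 5 - 1*(-19) = 5 + 19 = 24)
z(59, 56) + (d + 26)*(-31) = (6 + 56 + 59) + (24 + 26)*(-31) = 121 + 50*(-31) = 121 - 1550 = -1429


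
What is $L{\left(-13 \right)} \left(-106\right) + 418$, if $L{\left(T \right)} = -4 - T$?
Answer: $-536$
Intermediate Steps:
$L{\left(-13 \right)} \left(-106\right) + 418 = \left(-4 - -13\right) \left(-106\right) + 418 = \left(-4 + 13\right) \left(-106\right) + 418 = 9 \left(-106\right) + 418 = -954 + 418 = -536$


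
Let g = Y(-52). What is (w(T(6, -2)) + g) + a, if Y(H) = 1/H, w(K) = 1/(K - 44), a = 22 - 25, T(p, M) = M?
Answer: -3637/1196 ≈ -3.0410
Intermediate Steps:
a = -3
w(K) = 1/(-44 + K)
g = -1/52 (g = 1/(-52) = -1/52 ≈ -0.019231)
(w(T(6, -2)) + g) + a = (1/(-44 - 2) - 1/52) - 3 = (1/(-46) - 1/52) - 3 = (-1/46 - 1/52) - 3 = -49/1196 - 3 = -3637/1196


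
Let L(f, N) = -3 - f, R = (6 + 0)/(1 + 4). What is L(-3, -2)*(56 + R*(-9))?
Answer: 0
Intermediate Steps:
R = 6/5 ≈ 1.2000
L(-3, -2)*(56 + R*(-9)) = (-3 - 1*(-3))*(56 + (6/5)*(-9)) = (-3 + 3)*(56 - 54/5) = 0*(226/5) = 0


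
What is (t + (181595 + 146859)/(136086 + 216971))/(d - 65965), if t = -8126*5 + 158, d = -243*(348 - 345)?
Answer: 7144297225/11773391779 ≈ 0.60682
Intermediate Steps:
d = -729 (d = -243*3 = -729)
t = -40472 (t = -239*170 + 158 = -40630 + 158 = -40472)
(t + (181595 + 146859)/(136086 + 216971))/(d - 65965) = (-40472 + (181595 + 146859)/(136086 + 216971))/(-729 - 65965) = (-40472 + 328454/353057)/(-66694) = (-40472 + 328454*(1/353057))*(-1/66694) = (-40472 + 328454/353057)*(-1/66694) = -14288594450/353057*(-1/66694) = 7144297225/11773391779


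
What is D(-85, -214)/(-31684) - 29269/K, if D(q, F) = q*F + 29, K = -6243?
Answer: 813617779/197803212 ≈ 4.1133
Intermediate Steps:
D(q, F) = 29 + F*q (D(q, F) = F*q + 29 = 29 + F*q)
D(-85, -214)/(-31684) - 29269/K = (29 - 214*(-85))/(-31684) - 29269/(-6243) = (29 + 18190)*(-1/31684) - 29269*(-1/6243) = 18219*(-1/31684) + 29269/6243 = -18219/31684 + 29269/6243 = 813617779/197803212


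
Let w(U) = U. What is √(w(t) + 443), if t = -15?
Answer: 2*√107 ≈ 20.688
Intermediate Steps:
√(w(t) + 443) = √(-15 + 443) = √428 = 2*√107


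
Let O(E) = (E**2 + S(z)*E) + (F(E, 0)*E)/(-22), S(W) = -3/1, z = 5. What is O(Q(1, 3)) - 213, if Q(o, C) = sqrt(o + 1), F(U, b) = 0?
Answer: -211 - 3*sqrt(2) ≈ -215.24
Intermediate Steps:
Q(o, C) = sqrt(1 + o)
S(W) = -3 (S(W) = -3*1 = -3)
O(E) = E**2 - 3*E (O(E) = (E**2 - 3*E) + (0*E)/(-22) = (E**2 - 3*E) + 0*(-1/22) = (E**2 - 3*E) + 0 = E**2 - 3*E)
O(Q(1, 3)) - 213 = sqrt(1 + 1)*(-3 + sqrt(1 + 1)) - 213 = sqrt(2)*(-3 + sqrt(2)) - 213 = -213 + sqrt(2)*(-3 + sqrt(2))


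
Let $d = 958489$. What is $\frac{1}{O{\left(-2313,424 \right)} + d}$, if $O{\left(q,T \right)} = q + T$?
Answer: $\frac{1}{956600} \approx 1.0454 \cdot 10^{-6}$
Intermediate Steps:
$O{\left(q,T \right)} = T + q$
$\frac{1}{O{\left(-2313,424 \right)} + d} = \frac{1}{\left(424 - 2313\right) + 958489} = \frac{1}{-1889 + 958489} = \frac{1}{956600}$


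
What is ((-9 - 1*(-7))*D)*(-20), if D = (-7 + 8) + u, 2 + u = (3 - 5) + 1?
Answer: -80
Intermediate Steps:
u = -3 (u = -2 + ((3 - 5) + 1) = -2 + (-2 + 1) = -2 - 1 = -3)
D = -2 (D = (-7 + 8) - 3 = 1 - 3 = -2)
((-9 - 1*(-7))*D)*(-20) = ((-9 - 1*(-7))*(-2))*(-20) = ((-9 + 7)*(-2))*(-20) = -2*(-2)*(-20) = 4*(-20) = -80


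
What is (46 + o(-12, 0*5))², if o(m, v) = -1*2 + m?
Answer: 1024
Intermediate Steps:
o(m, v) = -2 + m
(46 + o(-12, 0*5))² = (46 + (-2 - 12))² = (46 - 14)² = 32² = 1024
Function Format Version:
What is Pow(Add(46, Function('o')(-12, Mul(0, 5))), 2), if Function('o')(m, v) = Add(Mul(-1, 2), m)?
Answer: 1024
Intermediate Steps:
Function('o')(m, v) = Add(-2, m)
Pow(Add(46, Function('o')(-12, Mul(0, 5))), 2) = Pow(Add(46, Add(-2, -12)), 2) = Pow(Add(46, -14), 2) = Pow(32, 2) = 1024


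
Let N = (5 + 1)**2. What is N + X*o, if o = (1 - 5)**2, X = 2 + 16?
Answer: 324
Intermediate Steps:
X = 18
N = 36 (N = 6**2 = 36)
o = 16 (o = (-4)**2 = 16)
N + X*o = 36 + 18*16 = 36 + 288 = 324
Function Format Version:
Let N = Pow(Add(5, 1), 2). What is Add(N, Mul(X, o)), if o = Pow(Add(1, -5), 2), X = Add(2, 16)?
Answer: 324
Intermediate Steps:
X = 18
N = 36 (N = Pow(6, 2) = 36)
o = 16 (o = Pow(-4, 2) = 16)
Add(N, Mul(X, o)) = Add(36, Mul(18, 16)) = Add(36, 288) = 324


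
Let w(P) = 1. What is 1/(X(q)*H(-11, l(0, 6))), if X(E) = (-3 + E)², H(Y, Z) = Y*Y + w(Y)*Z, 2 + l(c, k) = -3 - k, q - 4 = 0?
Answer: 1/110 ≈ 0.0090909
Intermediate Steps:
q = 4 (q = 4 + 0 = 4)
l(c, k) = -5 - k (l(c, k) = -2 + (-3 - k) = -5 - k)
H(Y, Z) = Z + Y² (H(Y, Z) = Y*Y + 1*Z = Y² + Z = Z + Y²)
1/(X(q)*H(-11, l(0, 6))) = 1/((-3 + 4)²*((-5 - 1*6) + (-11)²)) = 1/(1²*((-5 - 6) + 121)) = 1/(1*(-11 + 121)) = 1/(1*110) = 1/110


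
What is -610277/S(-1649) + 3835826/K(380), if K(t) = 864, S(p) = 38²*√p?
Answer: 1917913/432 + 610277*I*√1649/2381156 ≈ 4439.6 + 10.408*I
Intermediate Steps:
S(p) = 1444*√p
-610277/S(-1649) + 3835826/K(380) = -610277*(-I*√1649/2381156) + 3835826/864 = -610277*(-I*√1649/2381156) + 3835826*(1/864) = -610277*(-I*√1649/2381156) + 1917913/432 = -(-610277)*I*√1649/2381156 + 1917913/432 = 610277*I*√1649/2381156 + 1917913/432 = 1917913/432 + 610277*I*√1649/2381156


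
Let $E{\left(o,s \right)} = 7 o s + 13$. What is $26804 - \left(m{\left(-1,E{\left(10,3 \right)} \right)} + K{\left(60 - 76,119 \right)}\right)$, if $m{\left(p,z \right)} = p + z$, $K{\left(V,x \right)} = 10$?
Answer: $26572$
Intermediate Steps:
$E{\left(o,s \right)} = 13 + 7 o s$ ($E{\left(o,s \right)} = 7 o s + 13 = 13 + 7 o s$)
$26804 - \left(m{\left(-1,E{\left(10,3 \right)} \right)} + K{\left(60 - 76,119 \right)}\right) = 26804 - \left(\left(-1 + \left(13 + 7 \cdot 10 \cdot 3\right)\right) + 10\right) = 26804 - \left(\left(-1 + \left(13 + 210\right)\right) + 10\right) = 26804 - \left(\left(-1 + 223\right) + 10\right) = 26804 - \left(222 + 10\right) = 26804 - 232 = 26572$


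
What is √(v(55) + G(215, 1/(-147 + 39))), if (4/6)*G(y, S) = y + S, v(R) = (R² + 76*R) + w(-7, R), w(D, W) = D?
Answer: 55*√358/12 ≈ 86.721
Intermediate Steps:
v(R) = -7 + R² + 76*R (v(R) = (R² + 76*R) - 7 = -7 + R² + 76*R)
G(y, S) = 3*S/2 + 3*y/2 (G(y, S) = 3*(y + S)/2 = 3*(S + y)/2 = 3*S/2 + 3*y/2)
√(v(55) + G(215, 1/(-147 + 39))) = √((-7 + 55² + 76*55) + (3/(2*(-147 + 39)) + (3/2)*215)) = √((-7 + 3025 + 4180) + ((3/2)/(-108) + 645/2)) = √(7198 + ((3/2)*(-1/108) + 645/2)) = √(7198 + (-1/72 + 645/2)) = √(7198 + 23219/72) = √(541475/72) = 55*√358/12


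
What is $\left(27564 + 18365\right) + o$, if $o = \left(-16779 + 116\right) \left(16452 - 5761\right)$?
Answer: $-178098204$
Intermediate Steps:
$o = -178144133$ ($o = \left(-16663\right) 10691 = -178144133$)
$\left(27564 + 18365\right) + o = \left(27564 + 18365\right) - 178144133 = 45929 - 178144133 = -178098204$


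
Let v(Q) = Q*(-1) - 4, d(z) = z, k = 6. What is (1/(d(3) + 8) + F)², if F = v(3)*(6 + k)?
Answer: 851929/121 ≈ 7040.7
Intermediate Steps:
v(Q) = -4 - Q (v(Q) = -Q - 4 = -4 - Q)
F = -84 (F = (-4 - 1*3)*(6 + 6) = (-4 - 3)*12 = -7*12 = -84)
(1/(d(3) + 8) + F)² = (1/(3 + 8) - 84)² = (1/11 - 84)² = (-923/11)² = 851929/121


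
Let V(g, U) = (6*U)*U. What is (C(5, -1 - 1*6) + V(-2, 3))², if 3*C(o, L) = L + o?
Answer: 25600/9 ≈ 2844.4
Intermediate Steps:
V(g, U) = 6*U²
C(o, L) = L/3 + o/3 (C(o, L) = (L + o)/3 = L/3 + o/3)
(C(5, -1 - 1*6) + V(-2, 3))² = (((-1 - 1*6)/3 + (⅓)*5) + 6*3²)² = (((-1 - 6)/3 + 5/3) + 6*9)² = (((⅓)*(-7) + 5/3) + 54)² = ((-7/3 + 5/3) + 54)² = (-⅔ + 54)² = (160/3)² = 25600/9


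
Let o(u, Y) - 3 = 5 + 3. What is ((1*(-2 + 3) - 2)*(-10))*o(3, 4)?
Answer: 110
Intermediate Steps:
o(u, Y) = 11 (o(u, Y) = 3 + (5 + 3) = 3 + 8 = 11)
((1*(-2 + 3) - 2)*(-10))*o(3, 4) = ((1*(-2 + 3) - 2)*(-10))*11 = ((1*1 - 2)*(-10))*11 = ((1 - 2)*(-10))*11 = -1*(-10)*11 = 10*11 = 110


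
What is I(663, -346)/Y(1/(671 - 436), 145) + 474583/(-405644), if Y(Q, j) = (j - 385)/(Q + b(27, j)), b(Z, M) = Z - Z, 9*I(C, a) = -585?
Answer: -1337005717/1143916080 ≈ -1.1688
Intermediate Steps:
I(C, a) = -65 (I(C, a) = (⅑)*(-585) = -65)
b(Z, M) = 0
Y(Q, j) = (-385 + j)/Q (Y(Q, j) = (j - 385)/(Q + 0) = (-385 + j)/Q)
I(663, -346)/Y(1/(671 - 436), 145) + 474583/(-405644) = -65*1/((-385 + 145)*(671 - 436)) + 474583/(-405644) = -65/(-240/1/235) + 474583*(-1/405644) = -65/(-240/(1/235)) - 474583/405644 = -65/(235*(-240)) - 474583/405644 = -65/(-56400) - 474583/405644 = -65*(-1/56400) - 474583/405644 = 13/11280 - 474583/405644 = -1337005717/1143916080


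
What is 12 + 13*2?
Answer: 38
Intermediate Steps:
12 + 13*2 = 12 + 26 = 38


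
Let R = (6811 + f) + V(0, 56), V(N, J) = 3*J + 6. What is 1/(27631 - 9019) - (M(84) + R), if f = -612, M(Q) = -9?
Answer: -118446767/18612 ≈ -6364.0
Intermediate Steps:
V(N, J) = 6 + 3*J
R = 6373 (R = (6811 - 612) + (6 + 3*56) = 6199 + (6 + 168) = 6199 + 174 = 6373)
1/(27631 - 9019) - (M(84) + R) = 1/(27631 - 9019) - (-9 + 6373) = 1/18612 - 1*6364 = 1/18612 - 6364 = -118446767/18612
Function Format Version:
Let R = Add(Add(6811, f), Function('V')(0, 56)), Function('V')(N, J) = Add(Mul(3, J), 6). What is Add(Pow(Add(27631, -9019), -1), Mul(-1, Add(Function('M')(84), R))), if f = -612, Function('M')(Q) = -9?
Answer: Rational(-118446767, 18612) ≈ -6364.0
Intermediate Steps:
Function('V')(N, J) = Add(6, Mul(3, J))
R = 6373 (R = Add(Add(6811, -612), Add(6, Mul(3, 56))) = Add(6199, Add(6, 168)) = Add(6199, 174) = 6373)
Add(Pow(Add(27631, -9019), -1), Mul(-1, Add(Function('M')(84), R))) = Add(Pow(Add(27631, -9019), -1), Mul(-1, Add(-9, 6373))) = Add(Pow(18612, -1), Mul(-1, 6364)) = Add(Rational(1, 18612), -6364) = Rational(-118446767, 18612)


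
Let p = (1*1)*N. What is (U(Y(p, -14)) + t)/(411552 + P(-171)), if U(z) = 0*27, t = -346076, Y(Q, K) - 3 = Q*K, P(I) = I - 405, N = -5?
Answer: -86519/102744 ≈ -0.84208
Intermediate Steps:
P(I) = -405 + I
p = -5 (p = (1*1)*(-5) = 1*(-5) = -5)
Y(Q, K) = 3 + K*Q (Y(Q, K) = 3 + Q*K = 3 + K*Q)
U(z) = 0
(U(Y(p, -14)) + t)/(411552 + P(-171)) = (0 - 346076)/(411552 + (-405 - 171)) = -346076/(411552 - 576) = -346076/410976 = -346076*1/410976 = -86519/102744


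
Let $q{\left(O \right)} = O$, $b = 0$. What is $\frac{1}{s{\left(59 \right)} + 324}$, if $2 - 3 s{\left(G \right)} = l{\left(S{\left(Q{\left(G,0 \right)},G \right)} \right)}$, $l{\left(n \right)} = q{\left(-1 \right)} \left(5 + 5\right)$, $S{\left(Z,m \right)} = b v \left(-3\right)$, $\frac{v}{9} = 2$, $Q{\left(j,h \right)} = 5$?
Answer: $\frac{1}{328} \approx 0.0030488$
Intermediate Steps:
$v = 18$ ($v = 9 \cdot 2 = 18$)
$S{\left(Z,m \right)} = 0$ ($S{\left(Z,m \right)} = 0 \cdot 18 \left(-3\right) = 0 \left(-3\right) = 0$)
$l{\left(n \right)} = -10$ ($l{\left(n \right)} = - (5 + 5) = \left(-1\right) 10 = -10$)
$s{\left(G \right)} = 4$ ($s{\left(G \right)} = \frac{2}{3} - - \frac{10}{3} = \frac{2}{3} + \frac{10}{3} = 4$)
$\frac{1}{s{\left(59 \right)} + 324} = \frac{1}{4 + 324} = \frac{1}{328}$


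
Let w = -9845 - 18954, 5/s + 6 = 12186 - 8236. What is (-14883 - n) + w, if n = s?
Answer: -172281813/3944 ≈ -43682.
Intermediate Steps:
s = 5/3944 (s = 5/(-6 + (12186 - 8236)) = 5/(-6 + 3950) = 5/3944 ≈ 0.0012677)
n = 5/3944 ≈ 0.0012677
w = -28799
(-14883 - n) + w = (-14883 - 1*5/3944) - 28799 = (-14883 - 5/3944) - 28799 = -58698557/3944 - 28799 = -172281813/3944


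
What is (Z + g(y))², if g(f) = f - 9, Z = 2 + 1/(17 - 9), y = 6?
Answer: 49/64 ≈ 0.76563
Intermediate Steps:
Z = 17/8 (Z = 2 + 1/8 = 2 + ⅛ = 17/8 ≈ 2.1250)
g(f) = -9 + f
(Z + g(y))² = (17/8 + (-9 + 6))² = (17/8 - 3)² = (-7/8)² = 49/64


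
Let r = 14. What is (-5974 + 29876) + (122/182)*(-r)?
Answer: 310604/13 ≈ 23893.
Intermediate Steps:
(-5974 + 29876) + (122/182)*(-r) = (-5974 + 29876) + (122/182)*(-1*14) = 23902 + (122*(1/182))*(-14) = 23902 + (61/91)*(-14) = 23902 - 122/13 = 310604/13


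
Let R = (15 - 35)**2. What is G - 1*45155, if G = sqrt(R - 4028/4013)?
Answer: -45155 + 6*sqrt(178486201)/4013 ≈ -45135.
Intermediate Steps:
R = 400 (R = (-20)**2 = 400)
G = 6*sqrt(178486201)/4013 (G = sqrt(400 - 4028/4013) = sqrt(1601172/4013) = 6*sqrt(178486201)/4013 ≈ 19.975)
G - 1*45155 = 6*sqrt(178486201)/4013 - 1*45155 = 6*sqrt(178486201)/4013 - 45155 = -45155 + 6*sqrt(178486201)/4013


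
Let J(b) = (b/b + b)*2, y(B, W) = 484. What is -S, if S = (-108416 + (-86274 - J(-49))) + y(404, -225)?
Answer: 194110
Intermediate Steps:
J(b) = 2 + 2*b (J(b) = (1 + b)*2 = 2 + 2*b)
S = -194110 (S = (-108416 + (-86274 - (2 + 2*(-49)))) + 484 = (-108416 + (-86274 - (2 - 98))) + 484 = (-108416 + (-86274 - 1*(-96))) + 484 = (-108416 + (-86274 + 96)) + 484 = (-108416 - 86178) + 484 = -194594 + 484 = -194110)
-S = -1*(-194110) = 194110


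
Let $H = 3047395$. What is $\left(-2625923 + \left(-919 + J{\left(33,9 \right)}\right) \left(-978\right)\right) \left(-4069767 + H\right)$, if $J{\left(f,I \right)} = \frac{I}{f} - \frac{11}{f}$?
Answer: $\frac{19422919996428}{11} \approx 1.7657 \cdot 10^{12}$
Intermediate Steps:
$J{\left(f,I \right)} = - \frac{11}{f} + \frac{I}{f}$
$\left(-2625923 + \left(-919 + J{\left(33,9 \right)}\right) \left(-978\right)\right) \left(-4069767 + H\right) = \left(-2625923 + \left(-919 + \frac{-11 + 9}{33}\right) \left(-978\right)\right) \left(-4069767 + 3047395\right) = \left(-2625923 + \left(-919 + \frac{1}{33} \left(-2\right)\right) \left(-978\right)\right) \left(-1022372\right) = \left(-2625923 + \left(-919 - \frac{2}{33}\right) \left(-978\right)\right) \left(-1022372\right) = \left(-2625923 - - \frac{9887254}{11}\right) \left(-1022372\right) = \left(-2625923 + \frac{9887254}{11}\right) \left(-1022372\right) = \left(- \frac{18997899}{11}\right) \left(-1022372\right) = \frac{19422919996428}{11}$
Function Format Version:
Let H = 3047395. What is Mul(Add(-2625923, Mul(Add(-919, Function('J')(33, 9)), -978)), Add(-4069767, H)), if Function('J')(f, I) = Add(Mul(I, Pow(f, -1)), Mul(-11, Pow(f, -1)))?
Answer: Rational(19422919996428, 11) ≈ 1.7657e+12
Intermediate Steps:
Function('J')(f, I) = Add(Mul(-11, Pow(f, -1)), Mul(I, Pow(f, -1)))
Mul(Add(-2625923, Mul(Add(-919, Function('J')(33, 9)), -978)), Add(-4069767, H)) = Mul(Add(-2625923, Mul(Add(-919, Mul(Pow(33, -1), Add(-11, 9))), -978)), Add(-4069767, 3047395)) = Mul(Add(-2625923, Mul(Add(-919, Mul(Rational(1, 33), -2)), -978)), -1022372) = Mul(Add(-2625923, Mul(Add(-919, Rational(-2, 33)), -978)), -1022372) = Mul(Add(-2625923, Mul(Rational(-30329, 33), -978)), -1022372) = Mul(Add(-2625923, Rational(9887254, 11)), -1022372) = Mul(Rational(-18997899, 11), -1022372) = Rational(19422919996428, 11)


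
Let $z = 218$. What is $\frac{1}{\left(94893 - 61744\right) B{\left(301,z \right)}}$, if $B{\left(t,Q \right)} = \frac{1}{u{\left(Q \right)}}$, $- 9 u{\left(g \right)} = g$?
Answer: $- \frac{218}{298341} \approx -0.00073071$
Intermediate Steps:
$u{\left(g \right)} = - \frac{g}{9}$
$B{\left(t,Q \right)} = - \frac{9}{Q}$ ($B{\left(t,Q \right)} = \frac{1}{\left(- \frac{1}{9}\right) Q} = - \frac{9}{Q}$)
$\frac{1}{\left(94893 - 61744\right) B{\left(301,z \right)}} = \frac{1}{\left(94893 - 61744\right) \left(- \frac{9}{218}\right)} = \frac{1}{33149 \left(\left(-9\right) \frac{1}{218}\right)} = \frac{1}{33149 \left(- \frac{9}{218}\right)} = \frac{1}{33149} \left(- \frac{218}{9}\right) = - \frac{218}{298341}$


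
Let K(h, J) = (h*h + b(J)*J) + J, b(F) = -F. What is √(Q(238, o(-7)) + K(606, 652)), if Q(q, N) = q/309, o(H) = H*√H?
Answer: I*√5462967354/309 ≈ 239.2*I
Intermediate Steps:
o(H) = H^(3/2)
K(h, J) = J + h² - J² (K(h, J) = (h*h + (-J)*J) + J = (h² - J²) + J = J + h² - J²)
Q(q, N) = q/309 (Q(q, N) = q*(1/309) = q/309)
√(Q(238, o(-7)) + K(606, 652)) = √((1/309)*238 + (652 + 606² - 1*652²)) = √(238/309 + (652 + 367236 - 1*425104)) = √(238/309 + (652 + 367236 - 425104)) = √(238/309 - 57216) = √(-17679506/309) = I*√5462967354/309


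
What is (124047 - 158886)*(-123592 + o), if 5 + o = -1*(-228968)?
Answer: -3671020269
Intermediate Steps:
o = 228963 (o = -5 - 1*(-228968) = -5 + 228968 = 228963)
(124047 - 158886)*(-123592 + o) = (124047 - 158886)*(-123592 + 228963) = -34839*105371 = -3671020269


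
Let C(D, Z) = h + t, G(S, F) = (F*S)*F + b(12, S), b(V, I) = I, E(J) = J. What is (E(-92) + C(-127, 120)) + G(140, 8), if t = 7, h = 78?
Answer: 9093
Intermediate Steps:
G(S, F) = S + S*F² (G(S, F) = (F*S)*F + S = S*F² + S = S + S*F²)
C(D, Z) = 85 (C(D, Z) = 78 + 7 = 85)
(E(-92) + C(-127, 120)) + G(140, 8) = (-92 + 85) + 140*(1 + 8²) = -7 + 140*(1 + 64) = -7 + 140*65 = -7 + 9100 = 9093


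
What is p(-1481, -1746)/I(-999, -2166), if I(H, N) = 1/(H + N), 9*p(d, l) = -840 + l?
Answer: 909410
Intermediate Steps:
p(d, l) = -280/3 + l/9 (p(d, l) = (-840 + l)/9 = -280/3 + l/9)
p(-1481, -1746)/I(-999, -2166) = (-280/3 + (1/9)*(-1746))/(1/(-999 - 2166)) = (-280/3 - 194)/(1/(-3165)) = -862/(3*(-1/3165)) = -862/3*(-3165) = 909410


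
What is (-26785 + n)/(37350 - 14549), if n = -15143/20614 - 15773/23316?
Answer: -6437257060825/5479490991612 ≈ -1.1748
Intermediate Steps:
n = -339109405/240318012 (n = -15143*1/20614 - 15773*1/23316 = -15143/20614 - 15773/23316 = -339109405/240318012 ≈ -1.4111)
(-26785 + n)/(37350 - 14549) = (-26785 - 339109405/240318012)/(37350 - 14549) = -6437257060825/240318012/22801 = -6437257060825/240318012*1/22801 = -6437257060825/5479490991612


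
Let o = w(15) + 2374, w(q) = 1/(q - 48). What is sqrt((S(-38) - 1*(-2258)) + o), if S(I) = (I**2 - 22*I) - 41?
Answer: sqrt(7482486)/33 ≈ 82.891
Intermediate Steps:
S(I) = -41 + I**2 - 22*I
w(q) = 1/(-48 + q)
o = 78341/33 (o = 1/(-48 + 15) + 2374 = 1/(-33) + 2374 = -1/33 + 2374 = 78341/33 ≈ 2374.0)
sqrt((S(-38) - 1*(-2258)) + o) = sqrt(((-41 + (-38)**2 - 22*(-38)) - 1*(-2258)) + 78341/33) = sqrt(((-41 + 1444 + 836) + 2258) + 78341/33) = sqrt((2239 + 2258) + 78341/33) = sqrt(4497 + 78341/33) = sqrt(226742/33) = sqrt(7482486)/33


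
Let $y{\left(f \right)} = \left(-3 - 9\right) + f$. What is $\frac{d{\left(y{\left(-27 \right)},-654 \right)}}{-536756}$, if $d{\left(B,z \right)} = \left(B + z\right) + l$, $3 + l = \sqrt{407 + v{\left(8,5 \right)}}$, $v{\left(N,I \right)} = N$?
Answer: $\frac{174}{134189} - \frac{\sqrt{415}}{536756} \approx 0.0012587$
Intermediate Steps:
$y{\left(f \right)} = -12 + f$
$l = -3 + \sqrt{415}$ ($l = -3 + \sqrt{407 + 8} = -3 + \sqrt{415} \approx 17.372$)
$d{\left(B,z \right)} = -3 + B + z + \sqrt{415}$ ($d{\left(B,z \right)} = \left(B + z\right) - \left(3 - \sqrt{415}\right) = -3 + B + z + \sqrt{415}$)
$\frac{d{\left(y{\left(-27 \right)},-654 \right)}}{-536756} = \frac{-3 - 39 - 654 + \sqrt{415}}{-536756} = \left(-3 - 39 - 654 + \sqrt{415}\right) \left(- \frac{1}{536756}\right) = \left(-696 + \sqrt{415}\right) \left(- \frac{1}{536756}\right) = \frac{174}{134189} - \frac{\sqrt{415}}{536756}$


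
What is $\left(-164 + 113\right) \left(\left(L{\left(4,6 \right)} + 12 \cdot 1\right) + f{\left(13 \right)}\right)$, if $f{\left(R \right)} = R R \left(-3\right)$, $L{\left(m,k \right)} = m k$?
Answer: $24021$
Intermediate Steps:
$L{\left(m,k \right)} = k m$
$f{\left(R \right)} = - 3 R^{2}$ ($f{\left(R \right)} = R^{2} \left(-3\right) = - 3 R^{2}$)
$\left(-164 + 113\right) \left(\left(L{\left(4,6 \right)} + 12 \cdot 1\right) + f{\left(13 \right)}\right) = \left(-164 + 113\right) \left(\left(6 \cdot 4 + 12 \cdot 1\right) - 3 \cdot 13^{2}\right) = - 51 \left(\left(24 + 12\right) - 507\right) = - 51 \left(36 - 507\right) = \left(-51\right) \left(-471\right) = 24021$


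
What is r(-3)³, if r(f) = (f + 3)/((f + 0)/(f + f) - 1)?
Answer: 0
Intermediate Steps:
r(f) = -6 - 2*f (r(f) = (3 + f)/(f/((2*f)) - 1) = (3 + f)/(f*(1/(2*f)) - 1) = (3 + f)/(½ - 1) = (3 + f)/(-½) = (3 + f)*(-2) = -6 - 2*f)
r(-3)³ = (-6 - 2*(-3))³ = (-6 + 6)³ = 0³ = 0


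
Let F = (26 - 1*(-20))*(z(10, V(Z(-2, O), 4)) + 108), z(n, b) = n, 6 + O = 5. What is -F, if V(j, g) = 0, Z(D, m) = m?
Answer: -5428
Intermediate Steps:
O = -1 (O = -6 + 5 = -1)
F = 5428 (F = (26 - 1*(-20))*(10 + 108) = (26 + 20)*118 = 46*118 = 5428)
-F = -1*5428 = -5428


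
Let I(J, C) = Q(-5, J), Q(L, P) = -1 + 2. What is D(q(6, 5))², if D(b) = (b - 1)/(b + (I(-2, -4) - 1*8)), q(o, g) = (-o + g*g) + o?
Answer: 16/9 ≈ 1.7778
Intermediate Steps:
Q(L, P) = 1
I(J, C) = 1
q(o, g) = g² (q(o, g) = (-o + g²) + o = (g² - o) + o = g²)
D(b) = (-1 + b)/(-7 + b) (D(b) = (b - 1)/(b + (1 - 1*8)) = (-1 + b)/(b + (1 - 8)) = (-1 + b)/(b - 7) = (-1 + b)/(-7 + b))
D(q(6, 5))² = ((-1 + 5²)/(-7 + 5²))² = ((-1 + 25)/(-7 + 25))² = (24/18)² = ((1/18)*24)² = (4/3)² = 16/9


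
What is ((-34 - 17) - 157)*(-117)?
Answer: 24336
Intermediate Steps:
((-34 - 17) - 157)*(-117) = (-51 - 157)*(-117) = -208*(-117) = 24336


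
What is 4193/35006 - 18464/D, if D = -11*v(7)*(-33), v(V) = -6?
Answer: 327741569/38121534 ≈ 8.5973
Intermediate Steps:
D = -2178 (D = -11*(-6)*(-33) = 66*(-33) = -2178)
4193/35006 - 18464/D = 4193/35006 - 18464/(-2178) = 4193*(1/35006) - 18464*(-1/2178) = 4193/35006 + 9232/1089 = 327741569/38121534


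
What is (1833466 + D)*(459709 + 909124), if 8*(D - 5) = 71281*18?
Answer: 10917008503029/4 ≈ 2.7293e+12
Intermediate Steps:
D = 641549/4 (D = 5 + (71281*18)/8 = 5 + (⅛)*1283058 = 5 + 641529/4 = 641549/4 ≈ 1.6039e+5)
(1833466 + D)*(459709 + 909124) = (1833466 + 641549/4)*(459709 + 909124) = (7975413/4)*1368833 = 10917008503029/4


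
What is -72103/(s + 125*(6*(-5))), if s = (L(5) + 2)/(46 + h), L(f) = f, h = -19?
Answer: 1946781/101243 ≈ 19.229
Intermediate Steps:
s = 7/27 (s = (5 + 2)/(46 - 19) = 7/27 ≈ 0.25926)
-72103/(s + 125*(6*(-5))) = -72103/(7/27 + 125*(6*(-5))) = -72103/(7/27 + 125*(-30)) = -72103/(7/27 - 3750) = -72103/(-101243/27) = -72103*(-27/101243) = 1946781/101243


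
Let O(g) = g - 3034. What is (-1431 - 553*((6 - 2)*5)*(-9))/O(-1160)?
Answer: -10901/466 ≈ -23.393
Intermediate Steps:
O(g) = -3034 + g
(-1431 - 553*((6 - 2)*5)*(-9))/O(-1160) = (-1431 - 553*((6 - 2)*5)*(-9))/(-3034 - 1160) = (-1431 - 553*(4*5)*(-9))/(-4194) = (-1431 - 553*20*(-9))*(-1/4194) = (-1431 - (-99540))*(-1/4194) = (-1431 - 553*(-180))*(-1/4194) = (-1431 + 99540)*(-1/4194) = 98109*(-1/4194) = -10901/466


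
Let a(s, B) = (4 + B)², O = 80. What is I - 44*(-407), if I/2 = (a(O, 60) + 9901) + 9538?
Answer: 64978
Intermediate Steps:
I = 47070 (I = 2*(((4 + 60)² + 9901) + 9538) = 2*((64² + 9901) + 9538) = 2*((4096 + 9901) + 9538) = 2*(13997 + 9538) = 2*23535 = 47070)
I - 44*(-407) = 47070 - 44*(-407) = 47070 + 17908 = 64978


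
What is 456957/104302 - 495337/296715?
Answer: 83921356481/30947967930 ≈ 2.7117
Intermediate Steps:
456957/104302 - 495337/296715 = 83921356481/30947967930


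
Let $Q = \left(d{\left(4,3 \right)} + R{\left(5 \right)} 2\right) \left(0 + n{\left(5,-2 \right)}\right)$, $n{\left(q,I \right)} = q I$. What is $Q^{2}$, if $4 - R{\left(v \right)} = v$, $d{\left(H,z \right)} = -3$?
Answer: $2500$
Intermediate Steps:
$n{\left(q,I \right)} = I q$
$R{\left(v \right)} = 4 - v$
$Q = 50$ ($Q = \left(-3 + \left(4 - 5\right) 2\right) \left(0 - 10\right) = \left(-3 - 2\right) \left(-10\right) = \left(-5\right) \left(-10\right) = 50$)
$Q^{2} = 50^{2} = 2500$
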